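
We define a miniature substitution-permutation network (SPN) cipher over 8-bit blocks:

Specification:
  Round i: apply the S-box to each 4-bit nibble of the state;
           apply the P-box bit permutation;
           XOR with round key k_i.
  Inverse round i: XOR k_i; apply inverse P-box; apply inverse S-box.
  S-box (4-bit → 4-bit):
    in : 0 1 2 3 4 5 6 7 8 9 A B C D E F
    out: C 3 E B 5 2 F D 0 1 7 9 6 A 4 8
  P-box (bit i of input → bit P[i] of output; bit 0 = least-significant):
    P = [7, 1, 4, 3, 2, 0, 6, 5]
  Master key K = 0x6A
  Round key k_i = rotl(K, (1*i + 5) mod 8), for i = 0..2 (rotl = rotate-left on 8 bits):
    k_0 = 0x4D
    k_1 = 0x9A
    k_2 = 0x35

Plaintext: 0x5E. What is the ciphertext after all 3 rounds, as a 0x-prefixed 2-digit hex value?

s_0 = plaintext = 0x5E
s_1 = Round(s_0, k_0) = 0x5C
s_2 = Round(s_1, k_1) = 0x89
s_3 = Round(s_2, k_2) = 0xB5

0xB5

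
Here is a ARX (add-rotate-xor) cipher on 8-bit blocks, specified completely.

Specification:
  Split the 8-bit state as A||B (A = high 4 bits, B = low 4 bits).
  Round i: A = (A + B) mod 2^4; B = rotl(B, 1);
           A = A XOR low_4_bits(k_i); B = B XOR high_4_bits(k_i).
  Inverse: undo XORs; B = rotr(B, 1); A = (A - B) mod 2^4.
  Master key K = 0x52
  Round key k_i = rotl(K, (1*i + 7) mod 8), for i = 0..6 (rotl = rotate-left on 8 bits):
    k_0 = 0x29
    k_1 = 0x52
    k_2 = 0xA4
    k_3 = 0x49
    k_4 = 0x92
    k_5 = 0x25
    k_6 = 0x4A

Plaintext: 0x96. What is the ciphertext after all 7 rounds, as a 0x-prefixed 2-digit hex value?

s_0 = plaintext = 0x96
s_1 = Round(s_0, k_0) = 0x6E
s_2 = Round(s_1, k_1) = 0x68
s_3 = Round(s_2, k_2) = 0xAB
s_4 = Round(s_3, k_3) = 0xC3
s_5 = Round(s_4, k_4) = 0xDF
s_6 = Round(s_5, k_5) = 0x9D
s_7 = Round(s_6, k_6) = 0xCF

0xCF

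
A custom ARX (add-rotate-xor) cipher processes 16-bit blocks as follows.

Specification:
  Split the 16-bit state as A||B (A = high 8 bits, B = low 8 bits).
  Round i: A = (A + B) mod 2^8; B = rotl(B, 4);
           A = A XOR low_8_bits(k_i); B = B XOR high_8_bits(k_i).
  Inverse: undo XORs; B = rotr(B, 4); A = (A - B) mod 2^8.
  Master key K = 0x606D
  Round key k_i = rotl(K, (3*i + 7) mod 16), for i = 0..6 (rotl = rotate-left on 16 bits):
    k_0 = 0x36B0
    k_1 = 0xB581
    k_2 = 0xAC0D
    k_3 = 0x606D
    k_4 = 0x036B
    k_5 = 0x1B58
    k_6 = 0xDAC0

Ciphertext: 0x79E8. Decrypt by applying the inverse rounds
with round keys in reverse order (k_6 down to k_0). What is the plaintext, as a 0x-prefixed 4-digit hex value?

0x6C74

s_0 = ciphertext = 0x79E8
s_1 = InvRound(s_0, k_6) = 0x9623
s_2 = InvRound(s_1, k_5) = 0x4B83
s_3 = InvRound(s_2, k_4) = 0x1808
s_4 = InvRound(s_3, k_3) = 0xEF86
s_5 = InvRound(s_4, k_2) = 0x40A2
s_6 = InvRound(s_5, k_1) = 0x5071
s_7 = InvRound(s_6, k_0) = 0x6C74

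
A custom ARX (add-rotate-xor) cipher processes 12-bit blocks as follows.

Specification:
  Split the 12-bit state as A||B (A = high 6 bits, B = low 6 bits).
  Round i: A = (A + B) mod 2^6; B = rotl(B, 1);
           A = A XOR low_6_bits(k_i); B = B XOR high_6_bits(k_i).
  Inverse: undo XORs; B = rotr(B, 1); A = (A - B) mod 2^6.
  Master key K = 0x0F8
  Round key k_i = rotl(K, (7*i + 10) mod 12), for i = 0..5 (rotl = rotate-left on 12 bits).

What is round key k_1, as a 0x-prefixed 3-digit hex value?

K = 0x0F8
k_0 = rotl(K, (7*0+10) mod 12) = rotl(K, 10) = 0x03E
k_1 = rotl(K, (7*1+10) mod 12) = rotl(K, 5) = 0xF01

0xF01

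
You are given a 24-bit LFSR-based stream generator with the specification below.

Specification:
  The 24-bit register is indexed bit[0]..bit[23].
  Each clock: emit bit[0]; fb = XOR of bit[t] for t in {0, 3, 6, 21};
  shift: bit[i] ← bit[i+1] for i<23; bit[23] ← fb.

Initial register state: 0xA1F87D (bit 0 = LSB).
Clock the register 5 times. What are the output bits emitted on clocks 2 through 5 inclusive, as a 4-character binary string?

reg_0 = 0xA1F87D
clock 1: out=1, reg = 0x50FC3E
clock 2: out=0, reg = 0xA87E1F
clock 3: out=1, reg = 0xD43F0F
clock 4: out=1, reg = 0x6A1F87
clock 5: out=1, reg = 0x350FC3

0111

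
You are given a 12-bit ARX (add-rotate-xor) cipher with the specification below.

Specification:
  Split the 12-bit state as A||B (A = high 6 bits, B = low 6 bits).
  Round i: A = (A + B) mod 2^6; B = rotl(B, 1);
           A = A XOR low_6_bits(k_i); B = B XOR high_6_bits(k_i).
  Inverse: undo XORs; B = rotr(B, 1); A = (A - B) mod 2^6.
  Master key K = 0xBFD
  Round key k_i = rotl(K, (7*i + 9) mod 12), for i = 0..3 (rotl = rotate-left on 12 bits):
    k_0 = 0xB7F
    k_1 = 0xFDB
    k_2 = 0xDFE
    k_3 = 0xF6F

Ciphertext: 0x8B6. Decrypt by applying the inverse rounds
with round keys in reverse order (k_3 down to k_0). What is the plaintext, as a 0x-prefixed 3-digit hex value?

0xA5B

s_0 = ciphertext = 0x8B6
s_1 = InvRound(s_0, k_3) = 0xA25
s_2 = InvRound(s_1, k_2) = 0x349
s_3 = InvRound(s_2, k_1) = 0xEDB
s_4 = InvRound(s_3, k_0) = 0xA5B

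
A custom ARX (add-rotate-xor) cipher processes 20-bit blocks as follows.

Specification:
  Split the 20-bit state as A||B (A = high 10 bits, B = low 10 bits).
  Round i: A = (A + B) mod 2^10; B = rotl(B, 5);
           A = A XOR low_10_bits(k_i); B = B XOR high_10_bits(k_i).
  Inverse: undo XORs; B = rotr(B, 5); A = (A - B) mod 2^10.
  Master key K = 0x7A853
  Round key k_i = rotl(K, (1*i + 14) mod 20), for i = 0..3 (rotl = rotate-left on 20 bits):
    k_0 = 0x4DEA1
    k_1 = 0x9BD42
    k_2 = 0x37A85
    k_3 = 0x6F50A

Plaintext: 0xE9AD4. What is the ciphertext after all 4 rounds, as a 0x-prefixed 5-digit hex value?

s_0 = plaintext = 0xE9AD4
s_1 = Round(s_0, k_0) = 0x36FA1
s_2 = Round(s_1, k_1) = 0x4FA52
s_3 = Round(s_2, k_2) = 0x4568C
s_4 = Round(s_3, k_3) = 0xAAC29

0xAAC29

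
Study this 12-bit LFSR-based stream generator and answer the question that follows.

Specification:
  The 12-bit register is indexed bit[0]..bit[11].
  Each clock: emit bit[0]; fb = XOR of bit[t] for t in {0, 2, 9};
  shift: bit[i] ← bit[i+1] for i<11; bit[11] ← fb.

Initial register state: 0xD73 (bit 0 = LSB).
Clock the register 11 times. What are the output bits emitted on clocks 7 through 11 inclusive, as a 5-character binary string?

reg_0 = 0xD73
clock 1: out=1, reg = 0xEB9
clock 2: out=1, reg = 0x75C
clock 3: out=0, reg = 0x3AE
clock 4: out=0, reg = 0x1D7
clock 5: out=1, reg = 0x0EB
clock 6: out=1, reg = 0x875
clock 7: out=1, reg = 0x43A
clock 8: out=0, reg = 0x21D
clock 9: out=1, reg = 0x90E
clock 10: out=0, reg = 0xC87
clock 11: out=1, reg = 0x643

10101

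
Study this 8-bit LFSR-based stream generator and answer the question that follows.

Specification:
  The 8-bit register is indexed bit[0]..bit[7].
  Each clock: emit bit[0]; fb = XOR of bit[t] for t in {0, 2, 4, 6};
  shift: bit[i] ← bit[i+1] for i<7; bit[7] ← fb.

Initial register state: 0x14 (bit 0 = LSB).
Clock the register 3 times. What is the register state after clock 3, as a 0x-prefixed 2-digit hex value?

0x02

reg_0 = 0x14
clock 1: out=0, reg = 0x0A
clock 2: out=0, reg = 0x05
clock 3: out=1, reg = 0x02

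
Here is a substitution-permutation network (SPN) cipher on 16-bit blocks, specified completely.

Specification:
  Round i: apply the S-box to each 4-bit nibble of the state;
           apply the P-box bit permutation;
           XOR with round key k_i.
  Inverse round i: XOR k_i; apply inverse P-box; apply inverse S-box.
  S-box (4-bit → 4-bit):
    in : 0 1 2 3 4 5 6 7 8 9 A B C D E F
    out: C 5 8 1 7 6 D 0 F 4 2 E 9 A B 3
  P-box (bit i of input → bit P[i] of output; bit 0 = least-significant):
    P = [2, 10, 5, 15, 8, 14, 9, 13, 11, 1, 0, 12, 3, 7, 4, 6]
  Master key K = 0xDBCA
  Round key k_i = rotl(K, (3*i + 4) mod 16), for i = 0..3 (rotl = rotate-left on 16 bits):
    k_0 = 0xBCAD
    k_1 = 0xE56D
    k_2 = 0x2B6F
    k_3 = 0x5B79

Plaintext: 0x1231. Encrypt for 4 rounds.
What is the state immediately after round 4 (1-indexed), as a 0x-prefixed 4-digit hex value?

0x62A3

s_0 = plaintext = 0x1231
s_1 = Round(s_0, k_0) = 0xAD91
s_2 = Round(s_1, k_1) = 0xF7CB
s_3 = Round(s_2, k_2) = 0x8EC7
s_4 = Round(s_3, k_3) = 0x62A3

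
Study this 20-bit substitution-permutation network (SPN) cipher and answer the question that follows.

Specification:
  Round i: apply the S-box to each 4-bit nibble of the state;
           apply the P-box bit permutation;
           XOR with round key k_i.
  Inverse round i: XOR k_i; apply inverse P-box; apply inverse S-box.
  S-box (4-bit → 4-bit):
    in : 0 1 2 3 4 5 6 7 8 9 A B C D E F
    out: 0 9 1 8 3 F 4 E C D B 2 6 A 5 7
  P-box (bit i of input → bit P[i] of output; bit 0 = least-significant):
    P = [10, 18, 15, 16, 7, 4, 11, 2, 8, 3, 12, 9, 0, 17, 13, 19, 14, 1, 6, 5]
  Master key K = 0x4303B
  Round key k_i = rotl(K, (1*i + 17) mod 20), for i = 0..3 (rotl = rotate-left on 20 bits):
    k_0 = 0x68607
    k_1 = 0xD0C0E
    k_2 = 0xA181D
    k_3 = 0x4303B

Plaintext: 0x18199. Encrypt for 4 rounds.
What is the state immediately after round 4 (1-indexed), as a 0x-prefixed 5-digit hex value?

s_0 = plaintext = 0x18199
s_1 = Round(s_0, k_0) = 0xF69A3
s_2 = Round(s_1, k_1) = 0xC7FD8
s_3 = Round(s_2, k_2) = 0x1A943
s_4 = Round(s_3, k_3) = 0xF638A

0xF638A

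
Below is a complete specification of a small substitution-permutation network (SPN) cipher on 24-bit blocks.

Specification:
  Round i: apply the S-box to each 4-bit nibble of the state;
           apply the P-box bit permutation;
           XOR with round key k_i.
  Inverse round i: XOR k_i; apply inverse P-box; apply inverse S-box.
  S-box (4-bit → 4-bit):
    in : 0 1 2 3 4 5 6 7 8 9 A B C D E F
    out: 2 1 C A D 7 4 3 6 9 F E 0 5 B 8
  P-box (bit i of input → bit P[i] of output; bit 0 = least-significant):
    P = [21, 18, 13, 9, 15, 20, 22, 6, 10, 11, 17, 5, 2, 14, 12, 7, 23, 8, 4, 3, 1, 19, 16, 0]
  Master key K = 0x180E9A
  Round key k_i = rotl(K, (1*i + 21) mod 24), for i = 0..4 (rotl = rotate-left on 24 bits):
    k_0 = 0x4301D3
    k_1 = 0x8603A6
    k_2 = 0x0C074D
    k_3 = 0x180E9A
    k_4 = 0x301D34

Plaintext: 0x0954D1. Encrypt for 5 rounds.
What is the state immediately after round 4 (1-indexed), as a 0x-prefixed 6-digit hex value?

0x31D88B

s_0 = plaintext = 0x0954D1
s_1 = Round(s_0, k_0) = 0xA9D5FF
s_2 = Round(s_1, k_1) = 0x0D1DE9
s_3 = Round(s_2, k_2) = 0xB68119
s_4 = Round(s_3, k_3) = 0x31D88B
s_5 = Round(s_4, k_4) = 0xEE2731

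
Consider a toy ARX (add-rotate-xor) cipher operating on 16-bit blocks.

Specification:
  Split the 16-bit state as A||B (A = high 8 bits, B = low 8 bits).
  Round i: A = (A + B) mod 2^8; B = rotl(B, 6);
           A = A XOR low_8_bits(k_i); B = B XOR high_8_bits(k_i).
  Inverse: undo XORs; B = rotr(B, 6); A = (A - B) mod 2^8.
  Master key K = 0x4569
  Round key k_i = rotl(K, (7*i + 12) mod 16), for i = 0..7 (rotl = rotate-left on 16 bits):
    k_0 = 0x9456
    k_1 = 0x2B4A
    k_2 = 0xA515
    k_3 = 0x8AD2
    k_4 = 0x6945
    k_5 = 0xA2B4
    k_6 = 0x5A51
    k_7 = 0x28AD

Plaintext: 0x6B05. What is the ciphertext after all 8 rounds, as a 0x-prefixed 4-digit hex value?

s_0 = plaintext = 0x6B05
s_1 = Round(s_0, k_0) = 0x26D5
s_2 = Round(s_1, k_1) = 0xB15E
s_3 = Round(s_2, k_2) = 0x1A32
s_4 = Round(s_3, k_3) = 0x9E06
s_5 = Round(s_4, k_4) = 0xE1E8
s_6 = Round(s_5, k_5) = 0x7D98
s_7 = Round(s_6, k_6) = 0x447C
s_8 = Round(s_7, k_7) = 0x6D37

0x6D37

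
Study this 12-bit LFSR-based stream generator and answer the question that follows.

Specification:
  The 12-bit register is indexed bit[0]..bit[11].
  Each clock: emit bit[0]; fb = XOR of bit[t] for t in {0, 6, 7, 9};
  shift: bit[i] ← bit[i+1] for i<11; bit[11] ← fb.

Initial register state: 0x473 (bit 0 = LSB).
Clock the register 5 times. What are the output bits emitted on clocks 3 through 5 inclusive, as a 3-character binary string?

001

reg_0 = 0x473
clock 1: out=1, reg = 0x239
clock 2: out=1, reg = 0x11C
clock 3: out=0, reg = 0x08E
clock 4: out=0, reg = 0x847
clock 5: out=1, reg = 0x423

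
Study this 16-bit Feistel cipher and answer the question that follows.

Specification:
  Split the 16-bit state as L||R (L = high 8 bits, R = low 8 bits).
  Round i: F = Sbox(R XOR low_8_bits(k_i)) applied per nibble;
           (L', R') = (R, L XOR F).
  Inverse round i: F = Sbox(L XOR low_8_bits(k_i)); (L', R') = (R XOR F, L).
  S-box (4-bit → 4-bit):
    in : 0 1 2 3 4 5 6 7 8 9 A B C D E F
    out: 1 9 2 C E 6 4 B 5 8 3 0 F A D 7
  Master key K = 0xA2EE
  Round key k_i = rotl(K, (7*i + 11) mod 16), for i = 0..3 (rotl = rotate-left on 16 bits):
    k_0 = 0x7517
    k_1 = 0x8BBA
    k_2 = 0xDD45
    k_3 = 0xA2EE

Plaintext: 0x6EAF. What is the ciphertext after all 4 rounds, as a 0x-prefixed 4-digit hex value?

s_0 = plaintext = 0x6EAF
s_1 = Round(s_0, k_0) = 0xAF6B
s_2 = Round(s_1, k_1) = 0x6B06
s_3 = Round(s_2, k_2) = 0x0687
s_4 = Round(s_3, k_3) = 0x874E

0x874E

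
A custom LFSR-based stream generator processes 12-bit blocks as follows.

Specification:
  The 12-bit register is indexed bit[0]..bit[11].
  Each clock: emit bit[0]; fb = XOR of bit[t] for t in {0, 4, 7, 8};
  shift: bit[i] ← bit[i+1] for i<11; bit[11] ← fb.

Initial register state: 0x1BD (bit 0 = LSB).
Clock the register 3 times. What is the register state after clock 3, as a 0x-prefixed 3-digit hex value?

0x837

reg_0 = 0x1BD
clock 1: out=1, reg = 0x0DE
clock 2: out=0, reg = 0x06F
clock 3: out=1, reg = 0x837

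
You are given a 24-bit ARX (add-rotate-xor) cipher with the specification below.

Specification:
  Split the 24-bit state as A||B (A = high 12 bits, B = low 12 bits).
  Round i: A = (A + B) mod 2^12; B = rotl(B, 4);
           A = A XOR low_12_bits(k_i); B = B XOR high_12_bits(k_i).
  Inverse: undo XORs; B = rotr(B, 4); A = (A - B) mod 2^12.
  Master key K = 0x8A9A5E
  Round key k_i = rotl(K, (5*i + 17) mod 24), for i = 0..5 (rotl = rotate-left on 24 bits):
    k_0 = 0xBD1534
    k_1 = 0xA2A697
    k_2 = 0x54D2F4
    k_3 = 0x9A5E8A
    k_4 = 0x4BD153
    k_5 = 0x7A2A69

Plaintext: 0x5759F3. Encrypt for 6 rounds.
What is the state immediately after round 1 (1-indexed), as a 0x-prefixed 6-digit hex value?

0xA5C4E8

s_0 = plaintext = 0x5759F3
s_1 = Round(s_0, k_0) = 0xA5C4E8
s_2 = Round(s_1, k_1) = 0x9D34AE
s_3 = Round(s_2, k_2) = 0xC75FA9
s_4 = Round(s_3, k_3) = 0x29433A
s_5 = Round(s_4, k_4) = 0x49D71E
s_6 = Round(s_5, k_5) = 0x1D2645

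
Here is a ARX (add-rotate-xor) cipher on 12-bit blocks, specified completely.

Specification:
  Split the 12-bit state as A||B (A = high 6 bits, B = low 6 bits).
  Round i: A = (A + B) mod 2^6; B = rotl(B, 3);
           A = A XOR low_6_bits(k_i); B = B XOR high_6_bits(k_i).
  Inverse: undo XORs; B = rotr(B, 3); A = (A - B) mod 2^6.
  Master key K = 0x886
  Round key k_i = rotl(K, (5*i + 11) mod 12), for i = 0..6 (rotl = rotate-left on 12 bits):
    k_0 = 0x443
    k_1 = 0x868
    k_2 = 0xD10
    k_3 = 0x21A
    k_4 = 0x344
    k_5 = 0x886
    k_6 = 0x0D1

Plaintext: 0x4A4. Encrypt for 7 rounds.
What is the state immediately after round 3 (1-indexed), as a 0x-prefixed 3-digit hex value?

0x04D

s_0 = plaintext = 0x4A4
s_1 = Round(s_0, k_0) = 0xD75
s_2 = Round(s_1, k_1) = 0x08F
s_3 = Round(s_2, k_2) = 0x04D
s_4 = Round(s_3, k_3) = 0x521
s_5 = Round(s_4, k_4) = 0xC41
s_6 = Round(s_5, k_5) = 0xD2A
s_7 = Round(s_6, k_6) = 0x3D6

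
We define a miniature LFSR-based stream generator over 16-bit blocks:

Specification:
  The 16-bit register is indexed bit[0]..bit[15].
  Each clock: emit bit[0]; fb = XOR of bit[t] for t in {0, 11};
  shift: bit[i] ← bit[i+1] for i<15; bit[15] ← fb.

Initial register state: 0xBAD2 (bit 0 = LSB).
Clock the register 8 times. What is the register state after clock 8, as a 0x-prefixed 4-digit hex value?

0x65BA

reg_0 = 0xBAD2
clock 1: out=0, reg = 0xDD69
clock 2: out=1, reg = 0x6EB4
clock 3: out=0, reg = 0xB75A
clock 4: out=0, reg = 0x5BAD
clock 5: out=1, reg = 0x2DD6
clock 6: out=0, reg = 0x96EB
clock 7: out=1, reg = 0xCB75
clock 8: out=1, reg = 0x65BA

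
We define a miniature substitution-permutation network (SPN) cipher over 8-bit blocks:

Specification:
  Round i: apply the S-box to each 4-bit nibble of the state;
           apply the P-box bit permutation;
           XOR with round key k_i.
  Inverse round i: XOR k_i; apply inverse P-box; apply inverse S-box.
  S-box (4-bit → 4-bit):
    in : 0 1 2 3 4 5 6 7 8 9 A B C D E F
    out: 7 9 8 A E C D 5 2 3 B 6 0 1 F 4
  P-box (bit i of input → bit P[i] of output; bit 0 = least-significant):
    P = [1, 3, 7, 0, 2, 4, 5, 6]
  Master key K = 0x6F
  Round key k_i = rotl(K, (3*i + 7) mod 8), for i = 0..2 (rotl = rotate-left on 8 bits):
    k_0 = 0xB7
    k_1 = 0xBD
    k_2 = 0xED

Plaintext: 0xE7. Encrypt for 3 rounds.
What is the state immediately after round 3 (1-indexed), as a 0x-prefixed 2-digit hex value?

0x66

s_0 = plaintext = 0xE7
s_1 = Round(s_0, k_0) = 0x41
s_2 = Round(s_1, k_1) = 0xCE
s_3 = Round(s_2, k_2) = 0x66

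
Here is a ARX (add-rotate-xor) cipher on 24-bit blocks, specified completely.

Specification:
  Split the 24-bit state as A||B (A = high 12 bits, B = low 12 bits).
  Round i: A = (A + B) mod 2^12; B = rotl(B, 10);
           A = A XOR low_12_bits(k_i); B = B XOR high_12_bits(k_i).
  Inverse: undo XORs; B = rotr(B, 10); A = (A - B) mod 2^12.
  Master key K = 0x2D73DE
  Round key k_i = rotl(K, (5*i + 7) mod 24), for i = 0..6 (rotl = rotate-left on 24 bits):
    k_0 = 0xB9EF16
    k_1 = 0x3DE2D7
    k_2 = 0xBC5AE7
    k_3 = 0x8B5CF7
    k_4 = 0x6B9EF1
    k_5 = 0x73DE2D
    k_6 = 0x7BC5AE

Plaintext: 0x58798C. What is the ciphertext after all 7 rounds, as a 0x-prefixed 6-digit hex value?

0x5B5CA4

s_0 = plaintext = 0x58798C
s_1 = Round(s_0, k_0) = 0x0059FD
s_2 = Round(s_1, k_1) = 0x8D55A1
s_3 = Round(s_2, k_2) = 0x491EAD
s_4 = Round(s_3, k_3) = 0xFC9F1E
s_5 = Round(s_4, k_4) = 0x016D7E
s_6 = Round(s_5, k_5) = 0x3B9C62
s_7 = Round(s_6, k_6) = 0x5B5CA4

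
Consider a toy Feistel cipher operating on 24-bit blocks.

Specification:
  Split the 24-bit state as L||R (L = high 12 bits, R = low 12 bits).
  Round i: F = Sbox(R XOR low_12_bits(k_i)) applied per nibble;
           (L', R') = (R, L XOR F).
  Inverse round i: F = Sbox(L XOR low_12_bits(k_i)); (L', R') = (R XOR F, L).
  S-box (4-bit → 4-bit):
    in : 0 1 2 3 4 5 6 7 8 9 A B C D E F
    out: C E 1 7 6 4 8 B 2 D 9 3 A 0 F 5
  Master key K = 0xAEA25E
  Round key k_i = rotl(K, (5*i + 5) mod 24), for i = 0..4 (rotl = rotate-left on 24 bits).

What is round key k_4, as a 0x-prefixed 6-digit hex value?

0x5D44BD

K = 0xAEA25E
k_0 = rotl(K, (5*0+5) mod 24) = rotl(K, 5) = 0xD44BD5
k_1 = rotl(K, (5*1+5) mod 24) = rotl(K, 10) = 0x897ABA
k_2 = rotl(K, (5*2+5) mod 24) = rotl(K, 15) = 0x2F5751
k_3 = rotl(K, (5*3+5) mod 24) = rotl(K, 20) = 0xEAEA25
k_4 = rotl(K, (5*4+5) mod 24) = rotl(K, 1) = 0x5D44BD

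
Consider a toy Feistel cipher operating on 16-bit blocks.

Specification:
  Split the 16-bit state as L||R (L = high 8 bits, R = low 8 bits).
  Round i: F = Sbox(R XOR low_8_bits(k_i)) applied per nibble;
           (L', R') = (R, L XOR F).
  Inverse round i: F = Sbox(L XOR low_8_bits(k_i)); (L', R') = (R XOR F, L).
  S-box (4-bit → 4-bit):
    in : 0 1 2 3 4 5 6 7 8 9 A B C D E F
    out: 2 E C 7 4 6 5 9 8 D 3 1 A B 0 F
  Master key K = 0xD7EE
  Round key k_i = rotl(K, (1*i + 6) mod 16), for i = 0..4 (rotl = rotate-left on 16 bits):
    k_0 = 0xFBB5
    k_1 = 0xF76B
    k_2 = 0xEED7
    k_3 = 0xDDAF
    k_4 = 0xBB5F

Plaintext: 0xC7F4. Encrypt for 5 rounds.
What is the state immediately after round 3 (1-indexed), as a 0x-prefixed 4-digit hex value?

0xF846

s_0 = plaintext = 0xC7F4
s_1 = Round(s_0, k_0) = 0xF489
s_2 = Round(s_1, k_1) = 0x89F8
s_3 = Round(s_2, k_2) = 0xF846
s_4 = Round(s_3, k_3) = 0x46F5
s_5 = Round(s_4, k_4) = 0xF575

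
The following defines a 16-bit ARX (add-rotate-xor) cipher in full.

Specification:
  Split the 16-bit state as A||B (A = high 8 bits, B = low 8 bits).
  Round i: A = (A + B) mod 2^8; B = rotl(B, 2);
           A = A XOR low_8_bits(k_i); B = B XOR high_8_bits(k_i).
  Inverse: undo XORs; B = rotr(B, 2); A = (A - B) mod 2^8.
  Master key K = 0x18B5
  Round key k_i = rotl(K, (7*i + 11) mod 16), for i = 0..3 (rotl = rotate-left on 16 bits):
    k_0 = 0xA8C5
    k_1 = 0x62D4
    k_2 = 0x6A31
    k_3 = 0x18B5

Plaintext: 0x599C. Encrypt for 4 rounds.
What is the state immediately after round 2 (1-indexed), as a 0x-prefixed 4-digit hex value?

s_0 = plaintext = 0x599C
s_1 = Round(s_0, k_0) = 0x30DA
s_2 = Round(s_1, k_1) = 0xDE09
s_3 = Round(s_2, k_2) = 0xD64E
s_4 = Round(s_3, k_3) = 0x9121

0xDE09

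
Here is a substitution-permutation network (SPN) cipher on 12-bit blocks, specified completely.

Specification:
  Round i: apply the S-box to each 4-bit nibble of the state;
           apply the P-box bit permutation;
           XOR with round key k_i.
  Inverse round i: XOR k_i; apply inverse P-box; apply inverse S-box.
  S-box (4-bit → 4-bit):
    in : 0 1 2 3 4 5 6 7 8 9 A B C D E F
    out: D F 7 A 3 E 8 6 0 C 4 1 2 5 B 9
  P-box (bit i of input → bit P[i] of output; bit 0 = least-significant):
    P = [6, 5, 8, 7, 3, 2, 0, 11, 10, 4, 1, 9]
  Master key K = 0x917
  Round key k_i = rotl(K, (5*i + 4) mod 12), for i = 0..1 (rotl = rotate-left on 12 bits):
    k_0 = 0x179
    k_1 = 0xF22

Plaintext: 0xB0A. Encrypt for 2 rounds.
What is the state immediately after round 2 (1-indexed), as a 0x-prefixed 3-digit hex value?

0xEF7

s_0 = plaintext = 0xB0A
s_1 = Round(s_0, k_0) = 0xC70
s_2 = Round(s_1, k_1) = 0xEF7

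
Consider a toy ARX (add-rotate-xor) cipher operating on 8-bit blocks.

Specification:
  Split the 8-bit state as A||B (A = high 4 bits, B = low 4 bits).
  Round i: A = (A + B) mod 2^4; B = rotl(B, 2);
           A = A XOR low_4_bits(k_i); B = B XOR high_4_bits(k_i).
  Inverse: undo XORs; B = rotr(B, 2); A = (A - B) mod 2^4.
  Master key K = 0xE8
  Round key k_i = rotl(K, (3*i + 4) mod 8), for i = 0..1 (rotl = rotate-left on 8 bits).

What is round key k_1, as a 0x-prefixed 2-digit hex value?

0x74

K = 0xE8
k_0 = rotl(K, (3*0+4) mod 8) = rotl(K, 4) = 0x8E
k_1 = rotl(K, (3*1+4) mod 8) = rotl(K, 7) = 0x74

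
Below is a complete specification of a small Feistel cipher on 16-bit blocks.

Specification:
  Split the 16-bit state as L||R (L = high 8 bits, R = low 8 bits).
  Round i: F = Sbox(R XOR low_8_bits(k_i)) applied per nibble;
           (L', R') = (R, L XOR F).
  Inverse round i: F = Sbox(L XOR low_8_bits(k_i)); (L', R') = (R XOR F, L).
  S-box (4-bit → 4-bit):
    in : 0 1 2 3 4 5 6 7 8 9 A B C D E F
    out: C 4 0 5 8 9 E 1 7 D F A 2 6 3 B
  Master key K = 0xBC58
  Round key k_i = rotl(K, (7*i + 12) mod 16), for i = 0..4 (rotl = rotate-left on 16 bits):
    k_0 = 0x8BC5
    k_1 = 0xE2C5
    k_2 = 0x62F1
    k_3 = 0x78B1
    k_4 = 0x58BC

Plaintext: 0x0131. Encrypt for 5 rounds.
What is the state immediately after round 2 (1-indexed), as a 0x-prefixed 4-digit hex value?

0xB923

s_0 = plaintext = 0x0131
s_1 = Round(s_0, k_0) = 0x31B9
s_2 = Round(s_1, k_1) = 0xB923
s_3 = Round(s_2, k_2) = 0x23D9
s_4 = Round(s_3, k_3) = 0xD9C4
s_5 = Round(s_4, k_4) = 0xC4CE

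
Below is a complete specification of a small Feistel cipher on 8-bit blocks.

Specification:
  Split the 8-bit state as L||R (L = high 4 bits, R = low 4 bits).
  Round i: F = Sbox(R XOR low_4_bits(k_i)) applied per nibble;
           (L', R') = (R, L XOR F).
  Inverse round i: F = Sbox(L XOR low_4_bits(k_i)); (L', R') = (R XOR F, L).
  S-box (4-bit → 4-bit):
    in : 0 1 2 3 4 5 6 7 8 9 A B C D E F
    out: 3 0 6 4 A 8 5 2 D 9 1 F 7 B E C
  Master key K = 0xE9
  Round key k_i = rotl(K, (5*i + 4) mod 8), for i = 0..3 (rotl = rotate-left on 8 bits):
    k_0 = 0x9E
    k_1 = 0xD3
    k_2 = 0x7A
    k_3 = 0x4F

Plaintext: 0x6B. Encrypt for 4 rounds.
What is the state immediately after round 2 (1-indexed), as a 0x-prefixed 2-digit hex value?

s_0 = plaintext = 0x6B
s_1 = Round(s_0, k_0) = 0xBE
s_2 = Round(s_1, k_1) = 0xE0
s_3 = Round(s_2, k_2) = 0x0F
s_4 = Round(s_3, k_3) = 0xF3

0xE0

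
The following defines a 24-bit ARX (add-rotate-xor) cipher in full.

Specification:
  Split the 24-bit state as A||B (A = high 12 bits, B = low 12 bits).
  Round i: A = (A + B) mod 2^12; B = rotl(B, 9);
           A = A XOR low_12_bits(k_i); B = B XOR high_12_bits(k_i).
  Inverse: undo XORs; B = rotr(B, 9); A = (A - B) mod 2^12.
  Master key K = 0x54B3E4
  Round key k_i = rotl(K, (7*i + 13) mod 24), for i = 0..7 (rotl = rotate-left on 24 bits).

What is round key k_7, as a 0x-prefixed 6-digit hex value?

K = 0x54B3E4
k_0 = rotl(K, (7*0+13) mod 24) = rotl(K, 13) = 0x7C8A96
k_1 = rotl(K, (7*1+13) mod 24) = rotl(K, 20) = 0x454B3E
k_2 = rotl(K, (7*2+13) mod 24) = rotl(K, 3) = 0xA59F22
k_3 = rotl(K, (7*3+13) mod 24) = rotl(K, 10) = 0xCF9152
k_4 = rotl(K, (7*4+13) mod 24) = rotl(K, 17) = 0xC8A967
k_5 = rotl(K, (7*5+13) mod 24) = rotl(K, 0) = 0x54B3E4
k_6 = rotl(K, (7*6+13) mod 24) = rotl(K, 7) = 0x59F22A
k_7 = rotl(K, (7*7+13) mod 24) = rotl(K, 14) = 0xF9152C

0xF9152C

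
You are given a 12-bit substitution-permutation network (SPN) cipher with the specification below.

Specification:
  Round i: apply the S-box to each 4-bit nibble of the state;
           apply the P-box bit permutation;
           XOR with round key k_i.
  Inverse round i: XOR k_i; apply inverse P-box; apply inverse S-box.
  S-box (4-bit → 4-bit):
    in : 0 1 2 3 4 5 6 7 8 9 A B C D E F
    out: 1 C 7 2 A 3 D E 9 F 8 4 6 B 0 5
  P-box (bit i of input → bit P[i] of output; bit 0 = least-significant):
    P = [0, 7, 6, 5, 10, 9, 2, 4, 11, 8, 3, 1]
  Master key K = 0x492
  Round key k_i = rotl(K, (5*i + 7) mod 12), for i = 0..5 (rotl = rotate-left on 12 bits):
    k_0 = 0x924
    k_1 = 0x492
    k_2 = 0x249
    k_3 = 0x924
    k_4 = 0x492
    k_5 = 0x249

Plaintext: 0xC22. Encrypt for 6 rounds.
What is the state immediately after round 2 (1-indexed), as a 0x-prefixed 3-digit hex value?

0x473

s_0 = plaintext = 0xC22
s_1 = Round(s_0, k_0) = 0xEE9
s_2 = Round(s_1, k_1) = 0x473
s_3 = Round(s_2, k_2) = 0x1DF
s_4 = Round(s_3, k_3) = 0xF7F
s_5 = Round(s_4, k_4) = 0xECF
s_6 = Round(s_5, k_5) = 0x00C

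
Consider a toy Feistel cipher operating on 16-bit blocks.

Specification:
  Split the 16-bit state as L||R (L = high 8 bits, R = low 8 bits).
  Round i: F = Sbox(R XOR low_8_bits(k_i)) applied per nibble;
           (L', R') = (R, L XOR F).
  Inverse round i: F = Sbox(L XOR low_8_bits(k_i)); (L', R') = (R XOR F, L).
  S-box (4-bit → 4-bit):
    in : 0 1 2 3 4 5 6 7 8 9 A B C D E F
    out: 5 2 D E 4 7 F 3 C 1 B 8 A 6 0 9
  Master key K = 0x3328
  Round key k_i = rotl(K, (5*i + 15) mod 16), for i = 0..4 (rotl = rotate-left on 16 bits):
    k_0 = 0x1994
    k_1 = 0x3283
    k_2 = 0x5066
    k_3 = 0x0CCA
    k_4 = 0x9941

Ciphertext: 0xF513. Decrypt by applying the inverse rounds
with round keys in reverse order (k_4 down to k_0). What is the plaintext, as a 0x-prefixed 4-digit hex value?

0x71AD

s_0 = ciphertext = 0xF513
s_1 = InvRound(s_0, k_4) = 0x97F5
s_2 = InvRound(s_1, k_3) = 0x8397
s_3 = InvRound(s_2, k_2) = 0x9083
s_4 = InvRound(s_3, k_1) = 0xAD90
s_5 = InvRound(s_4, k_0) = 0x71AD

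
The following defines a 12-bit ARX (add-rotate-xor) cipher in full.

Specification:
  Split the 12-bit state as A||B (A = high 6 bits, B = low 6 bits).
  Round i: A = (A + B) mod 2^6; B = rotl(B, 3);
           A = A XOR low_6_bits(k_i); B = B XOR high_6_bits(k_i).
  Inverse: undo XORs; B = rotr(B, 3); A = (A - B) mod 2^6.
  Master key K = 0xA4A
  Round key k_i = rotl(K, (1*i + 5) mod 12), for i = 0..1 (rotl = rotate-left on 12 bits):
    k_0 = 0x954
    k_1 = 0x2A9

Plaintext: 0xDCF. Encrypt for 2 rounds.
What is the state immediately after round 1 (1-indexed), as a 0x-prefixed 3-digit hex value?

s_0 = plaintext = 0xDCF
s_1 = Round(s_0, k_0) = 0x49C
s_2 = Round(s_1, k_1) = 0x1E9

0x49C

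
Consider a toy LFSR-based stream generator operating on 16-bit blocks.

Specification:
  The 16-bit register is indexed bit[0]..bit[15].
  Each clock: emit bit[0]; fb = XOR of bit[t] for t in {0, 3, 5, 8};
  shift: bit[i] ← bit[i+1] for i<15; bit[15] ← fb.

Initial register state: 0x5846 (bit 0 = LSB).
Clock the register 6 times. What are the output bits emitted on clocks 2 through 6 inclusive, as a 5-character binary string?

11000

reg_0 = 0x5846
clock 1: out=0, reg = 0x2C23
clock 2: out=1, reg = 0x1611
clock 3: out=1, reg = 0x8B08
clock 4: out=0, reg = 0x4584
clock 5: out=0, reg = 0xA2C2
clock 6: out=0, reg = 0x5161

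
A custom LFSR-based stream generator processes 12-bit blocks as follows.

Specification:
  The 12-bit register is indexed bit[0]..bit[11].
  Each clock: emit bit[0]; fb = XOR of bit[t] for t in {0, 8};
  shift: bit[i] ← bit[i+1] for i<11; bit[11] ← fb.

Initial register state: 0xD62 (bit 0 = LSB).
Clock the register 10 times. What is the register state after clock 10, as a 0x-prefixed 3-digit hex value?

0x27F

reg_0 = 0xD62
clock 1: out=0, reg = 0xEB1
clock 2: out=1, reg = 0xF58
clock 3: out=0, reg = 0xFAC
clock 4: out=0, reg = 0xFD6
clock 5: out=0, reg = 0xFEB
clock 6: out=1, reg = 0x7F5
clock 7: out=1, reg = 0x3FA
clock 8: out=0, reg = 0x9FD
clock 9: out=1, reg = 0x4FE
clock 10: out=0, reg = 0x27F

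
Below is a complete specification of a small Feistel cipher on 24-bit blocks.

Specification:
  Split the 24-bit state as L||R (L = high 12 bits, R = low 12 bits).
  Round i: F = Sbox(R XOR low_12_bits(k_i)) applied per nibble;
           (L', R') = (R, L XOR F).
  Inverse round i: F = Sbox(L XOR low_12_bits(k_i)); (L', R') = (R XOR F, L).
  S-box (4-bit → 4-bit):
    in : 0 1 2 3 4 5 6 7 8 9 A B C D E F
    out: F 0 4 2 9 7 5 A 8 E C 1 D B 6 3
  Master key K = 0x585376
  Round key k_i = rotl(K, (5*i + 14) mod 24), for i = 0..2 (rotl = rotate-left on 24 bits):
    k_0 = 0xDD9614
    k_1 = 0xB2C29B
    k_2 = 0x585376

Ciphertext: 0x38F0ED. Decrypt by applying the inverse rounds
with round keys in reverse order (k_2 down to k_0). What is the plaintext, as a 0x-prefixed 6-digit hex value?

0x921817

s_0 = ciphertext = 0x38F0ED
s_1 = InvRound(s_0, k_2) = 0xFD338F
s_2 = InvRound(s_1, k_1) = 0x817FD3
s_3 = InvRound(s_2, k_0) = 0x921817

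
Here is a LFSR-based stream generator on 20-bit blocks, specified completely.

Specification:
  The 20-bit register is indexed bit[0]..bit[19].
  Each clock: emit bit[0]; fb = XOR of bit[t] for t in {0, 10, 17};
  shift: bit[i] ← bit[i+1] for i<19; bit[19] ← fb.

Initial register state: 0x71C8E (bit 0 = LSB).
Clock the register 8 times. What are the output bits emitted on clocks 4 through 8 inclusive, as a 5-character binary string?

10001

reg_0 = 0x71C8E
clock 1: out=0, reg = 0x38E47
clock 2: out=1, reg = 0x9C723
clock 3: out=1, reg = 0x4E391
clock 4: out=1, reg = 0xA71C8
clock 5: out=0, reg = 0xD38E4
clock 6: out=0, reg = 0x69C72
clock 7: out=0, reg = 0x34E39
clock 8: out=1, reg = 0x9A71C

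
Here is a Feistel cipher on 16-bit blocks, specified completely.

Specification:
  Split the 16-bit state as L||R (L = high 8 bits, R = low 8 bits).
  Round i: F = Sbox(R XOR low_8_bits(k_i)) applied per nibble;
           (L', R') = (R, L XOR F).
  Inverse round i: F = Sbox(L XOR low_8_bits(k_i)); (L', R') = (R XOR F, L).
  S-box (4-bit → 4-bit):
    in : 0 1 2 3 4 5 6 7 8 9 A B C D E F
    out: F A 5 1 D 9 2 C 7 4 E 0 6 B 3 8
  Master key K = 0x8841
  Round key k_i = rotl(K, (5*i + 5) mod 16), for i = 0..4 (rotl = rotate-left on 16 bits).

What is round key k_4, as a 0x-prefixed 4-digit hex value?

0x8310

K = 0x8841
k_0 = rotl(K, (5*0+5) mod 16) = rotl(K, 5) = 0x0831
k_1 = rotl(K, (5*1+5) mod 16) = rotl(K, 10) = 0x0621
k_2 = rotl(K, (5*2+5) mod 16) = rotl(K, 15) = 0xC420
k_3 = rotl(K, (5*3+5) mod 16) = rotl(K, 4) = 0x8418
k_4 = rotl(K, (5*4+5) mod 16) = rotl(K, 9) = 0x8310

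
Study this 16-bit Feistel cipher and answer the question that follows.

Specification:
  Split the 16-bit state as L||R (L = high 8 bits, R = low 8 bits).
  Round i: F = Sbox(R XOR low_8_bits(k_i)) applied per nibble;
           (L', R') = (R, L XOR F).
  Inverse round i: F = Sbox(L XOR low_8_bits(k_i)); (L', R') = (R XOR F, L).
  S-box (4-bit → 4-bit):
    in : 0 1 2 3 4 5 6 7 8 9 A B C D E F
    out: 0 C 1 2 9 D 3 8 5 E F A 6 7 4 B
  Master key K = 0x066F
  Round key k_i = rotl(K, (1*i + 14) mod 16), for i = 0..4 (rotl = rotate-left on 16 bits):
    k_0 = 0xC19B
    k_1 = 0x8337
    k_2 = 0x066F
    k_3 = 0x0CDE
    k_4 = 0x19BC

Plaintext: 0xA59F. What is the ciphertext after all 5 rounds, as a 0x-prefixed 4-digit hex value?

0xD257

s_0 = plaintext = 0xA59F
s_1 = Round(s_0, k_0) = 0x9FAC
s_2 = Round(s_1, k_1) = 0xAC75
s_3 = Round(s_2, k_2) = 0x7563
s_4 = Round(s_3, k_3) = 0x63D2
s_5 = Round(s_4, k_4) = 0xD257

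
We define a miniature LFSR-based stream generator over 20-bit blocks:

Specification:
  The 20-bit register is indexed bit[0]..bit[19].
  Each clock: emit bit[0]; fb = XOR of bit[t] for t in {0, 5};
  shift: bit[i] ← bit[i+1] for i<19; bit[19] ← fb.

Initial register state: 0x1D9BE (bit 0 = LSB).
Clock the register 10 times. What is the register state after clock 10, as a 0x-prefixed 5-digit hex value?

0xDCC76

reg_0 = 0x1D9BE
clock 1: out=0, reg = 0x8ECDF
clock 2: out=1, reg = 0xC766F
clock 3: out=1, reg = 0x63B37
clock 4: out=1, reg = 0x31D9B
clock 5: out=1, reg = 0x98ECD
clock 6: out=1, reg = 0xCC766
clock 7: out=0, reg = 0xE63B3
clock 8: out=1, reg = 0x731D9
clock 9: out=1, reg = 0xB98EC
clock 10: out=0, reg = 0xDCC76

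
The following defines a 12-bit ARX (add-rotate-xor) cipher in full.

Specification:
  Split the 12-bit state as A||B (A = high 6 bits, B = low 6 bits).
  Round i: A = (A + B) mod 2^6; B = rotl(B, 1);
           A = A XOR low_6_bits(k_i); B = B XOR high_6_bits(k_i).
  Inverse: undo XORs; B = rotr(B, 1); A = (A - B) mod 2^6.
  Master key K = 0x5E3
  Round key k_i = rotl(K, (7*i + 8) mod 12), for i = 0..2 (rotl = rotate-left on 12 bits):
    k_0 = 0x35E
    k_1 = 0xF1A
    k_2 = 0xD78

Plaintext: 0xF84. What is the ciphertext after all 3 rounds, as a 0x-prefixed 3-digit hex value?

0x258

s_0 = plaintext = 0xF84
s_1 = Round(s_0, k_0) = 0x705
s_2 = Round(s_1, k_1) = 0xEF6
s_3 = Round(s_2, k_2) = 0x258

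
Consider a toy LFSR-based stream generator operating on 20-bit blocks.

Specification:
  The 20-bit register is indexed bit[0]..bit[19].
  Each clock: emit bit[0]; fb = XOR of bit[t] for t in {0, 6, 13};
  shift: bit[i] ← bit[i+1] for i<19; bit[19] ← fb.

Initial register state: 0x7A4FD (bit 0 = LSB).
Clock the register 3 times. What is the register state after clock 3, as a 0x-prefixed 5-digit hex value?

0x6F49F

reg_0 = 0x7A4FD
clock 1: out=1, reg = 0xBD27E
clock 2: out=0, reg = 0xDE93F
clock 3: out=1, reg = 0x6F49F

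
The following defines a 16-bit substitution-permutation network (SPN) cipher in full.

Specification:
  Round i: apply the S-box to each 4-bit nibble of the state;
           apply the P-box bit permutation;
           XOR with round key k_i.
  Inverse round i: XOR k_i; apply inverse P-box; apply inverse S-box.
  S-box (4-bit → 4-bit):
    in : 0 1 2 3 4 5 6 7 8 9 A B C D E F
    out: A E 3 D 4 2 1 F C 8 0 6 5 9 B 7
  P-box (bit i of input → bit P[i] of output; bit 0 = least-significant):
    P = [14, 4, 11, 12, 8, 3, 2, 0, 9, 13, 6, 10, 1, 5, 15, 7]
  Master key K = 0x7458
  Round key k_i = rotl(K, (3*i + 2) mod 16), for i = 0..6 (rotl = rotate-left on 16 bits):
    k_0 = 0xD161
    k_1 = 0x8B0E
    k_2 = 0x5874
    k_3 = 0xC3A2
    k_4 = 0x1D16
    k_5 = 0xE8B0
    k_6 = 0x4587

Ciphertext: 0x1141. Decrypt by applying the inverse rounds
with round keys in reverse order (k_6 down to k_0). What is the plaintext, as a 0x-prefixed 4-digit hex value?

0xEB6C

s_0 = ciphertext = 0x1141
s_1 = InvRound(s_0, k_6) = 0xD84D
s_2 = InvRound(s_1, k_5) = 0x0B10
s_3 = InvRound(s_2, k_4) = 0x6D49
s_4 = InvRound(s_3, k_3) = 0x7704
s_5 = InvRound(s_4, k_2) = 0x576B
s_6 = InvRound(s_5, k_1) = 0xB883
s_7 = InvRound(s_6, k_0) = 0xEB6C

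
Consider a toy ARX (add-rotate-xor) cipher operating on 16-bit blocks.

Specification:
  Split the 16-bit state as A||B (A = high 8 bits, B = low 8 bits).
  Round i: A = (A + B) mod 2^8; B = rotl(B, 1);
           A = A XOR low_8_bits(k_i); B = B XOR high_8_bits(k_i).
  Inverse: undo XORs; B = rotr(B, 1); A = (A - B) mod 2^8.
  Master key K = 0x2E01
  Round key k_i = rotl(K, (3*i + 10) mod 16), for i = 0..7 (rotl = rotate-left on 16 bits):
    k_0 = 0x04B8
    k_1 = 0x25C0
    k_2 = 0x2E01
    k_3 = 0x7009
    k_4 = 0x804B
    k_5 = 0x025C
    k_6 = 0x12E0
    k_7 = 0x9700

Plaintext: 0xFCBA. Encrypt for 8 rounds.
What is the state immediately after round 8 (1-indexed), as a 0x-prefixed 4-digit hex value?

s_0 = plaintext = 0xFCBA
s_1 = Round(s_0, k_0) = 0x0E71
s_2 = Round(s_1, k_1) = 0xBFC7
s_3 = Round(s_2, k_2) = 0x87A1
s_4 = Round(s_3, k_3) = 0x2133
s_5 = Round(s_4, k_4) = 0x1FE6
s_6 = Round(s_5, k_5) = 0x59CF
s_7 = Round(s_6, k_6) = 0xC88D
s_8 = Round(s_7, k_7) = 0x558C

0x558C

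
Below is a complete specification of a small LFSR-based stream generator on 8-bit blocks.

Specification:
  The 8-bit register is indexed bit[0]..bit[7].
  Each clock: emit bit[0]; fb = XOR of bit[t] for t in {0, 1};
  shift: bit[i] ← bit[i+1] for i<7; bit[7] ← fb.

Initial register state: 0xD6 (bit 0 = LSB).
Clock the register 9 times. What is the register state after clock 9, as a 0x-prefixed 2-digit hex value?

reg_0 = 0xD6
clock 1: out=0, reg = 0xEB
clock 2: out=1, reg = 0x75
clock 3: out=1, reg = 0xBA
clock 4: out=0, reg = 0xDD
clock 5: out=1, reg = 0xEE
clock 6: out=0, reg = 0xF7
clock 7: out=1, reg = 0x7B
clock 8: out=1, reg = 0x3D
clock 9: out=1, reg = 0x9E

0x9E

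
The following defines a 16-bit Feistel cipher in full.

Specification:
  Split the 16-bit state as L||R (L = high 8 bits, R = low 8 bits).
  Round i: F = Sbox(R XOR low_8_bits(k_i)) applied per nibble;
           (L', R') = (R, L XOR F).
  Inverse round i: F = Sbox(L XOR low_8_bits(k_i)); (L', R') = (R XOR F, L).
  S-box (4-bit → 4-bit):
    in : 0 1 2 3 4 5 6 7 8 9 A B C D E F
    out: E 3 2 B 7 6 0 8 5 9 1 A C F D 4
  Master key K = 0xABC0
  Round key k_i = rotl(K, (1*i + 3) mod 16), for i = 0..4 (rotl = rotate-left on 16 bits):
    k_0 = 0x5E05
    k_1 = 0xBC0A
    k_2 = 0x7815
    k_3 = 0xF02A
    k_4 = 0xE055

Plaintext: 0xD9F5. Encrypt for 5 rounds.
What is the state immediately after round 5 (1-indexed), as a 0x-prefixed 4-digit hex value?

s_0 = plaintext = 0xD9F5
s_1 = Round(s_0, k_0) = 0xF597
s_2 = Round(s_1, k_1) = 0x976A
s_3 = Round(s_2, k_2) = 0x6A13
s_4 = Round(s_3, k_3) = 0x13D3
s_5 = Round(s_4, k_4) = 0xD343

0xD343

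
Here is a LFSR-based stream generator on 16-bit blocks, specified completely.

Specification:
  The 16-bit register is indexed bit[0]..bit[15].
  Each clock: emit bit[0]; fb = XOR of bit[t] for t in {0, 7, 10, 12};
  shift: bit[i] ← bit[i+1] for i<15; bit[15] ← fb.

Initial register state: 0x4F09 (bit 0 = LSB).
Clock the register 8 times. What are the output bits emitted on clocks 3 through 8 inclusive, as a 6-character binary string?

reg_0 = 0x4F09
clock 1: out=1, reg = 0x2784
clock 2: out=0, reg = 0x13C2
clock 3: out=0, reg = 0x09E1
clock 4: out=1, reg = 0x04F0
clock 5: out=0, reg = 0x0278
clock 6: out=0, reg = 0x013C
clock 7: out=0, reg = 0x009E
clock 8: out=0, reg = 0x804F

010000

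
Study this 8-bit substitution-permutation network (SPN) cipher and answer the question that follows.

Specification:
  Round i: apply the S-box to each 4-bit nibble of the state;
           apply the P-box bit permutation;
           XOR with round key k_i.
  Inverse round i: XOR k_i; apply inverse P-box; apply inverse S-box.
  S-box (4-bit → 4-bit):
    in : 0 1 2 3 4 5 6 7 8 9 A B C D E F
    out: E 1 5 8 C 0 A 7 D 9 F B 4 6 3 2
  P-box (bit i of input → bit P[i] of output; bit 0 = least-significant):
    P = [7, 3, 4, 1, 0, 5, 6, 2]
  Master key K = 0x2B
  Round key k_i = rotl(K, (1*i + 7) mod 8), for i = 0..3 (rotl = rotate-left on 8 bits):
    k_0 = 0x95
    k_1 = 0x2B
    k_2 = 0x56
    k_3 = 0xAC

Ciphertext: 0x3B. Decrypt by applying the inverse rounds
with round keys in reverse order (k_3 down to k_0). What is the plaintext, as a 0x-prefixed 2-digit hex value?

s_0 = ciphertext = 0x3B
s_1 = InvRound(s_0, k_3) = 0x98
s_2 = InvRound(s_1, k_2) = 0x4B
s_3 = InvRound(s_2, k_1) = 0xD5
s_4 = InvRound(s_3, k_0) = 0xC5

0xC5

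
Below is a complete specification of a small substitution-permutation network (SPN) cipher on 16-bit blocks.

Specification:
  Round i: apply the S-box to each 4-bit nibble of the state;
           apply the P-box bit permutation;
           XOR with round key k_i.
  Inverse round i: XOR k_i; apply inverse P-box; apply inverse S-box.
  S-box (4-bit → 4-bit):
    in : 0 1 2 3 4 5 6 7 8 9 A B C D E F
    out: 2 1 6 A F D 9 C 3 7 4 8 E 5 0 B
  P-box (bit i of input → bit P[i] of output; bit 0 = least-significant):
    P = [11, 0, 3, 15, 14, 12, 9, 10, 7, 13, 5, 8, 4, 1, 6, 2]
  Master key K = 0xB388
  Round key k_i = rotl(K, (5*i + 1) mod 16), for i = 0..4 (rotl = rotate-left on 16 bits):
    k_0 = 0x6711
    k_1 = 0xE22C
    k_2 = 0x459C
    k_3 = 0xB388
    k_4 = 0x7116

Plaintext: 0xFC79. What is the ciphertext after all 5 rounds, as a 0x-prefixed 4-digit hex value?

0xE1FC

s_0 = plaintext = 0xFC79
s_1 = Round(s_0, k_0) = 0x482E
s_2 = Round(s_1, k_1) = 0xD0FA
s_3 = Round(s_2, k_2) = 0x31C4
s_4 = Round(s_3, k_3) = 0x2D07
s_5 = Round(s_4, k_4) = 0xE1FC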